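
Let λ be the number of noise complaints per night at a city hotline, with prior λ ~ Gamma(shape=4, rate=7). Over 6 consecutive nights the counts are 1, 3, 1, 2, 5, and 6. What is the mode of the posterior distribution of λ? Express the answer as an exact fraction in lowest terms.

21/13

Total count: 1 + 3 + 1 + 2 + 5 + 6 = 18.
Total exposure: 6 nights.
Conjugate update: add total count to the shape and total exposure to the rate, giving Gamma(22, 13).
Posterior mode = (α'−1)/β' = 21/13.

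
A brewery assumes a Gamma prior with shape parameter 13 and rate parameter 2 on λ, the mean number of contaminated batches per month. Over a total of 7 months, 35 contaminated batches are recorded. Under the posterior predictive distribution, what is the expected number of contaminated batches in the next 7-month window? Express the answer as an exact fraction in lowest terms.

112/3

Total count 35 over total exposure 7 months.
Posterior: α' = 13 + 35 = 48, β' = 2 + 7 = 9.
Predictive mean over a 7-month window = T·E[λ|data] = 7·48/9 = 112/3.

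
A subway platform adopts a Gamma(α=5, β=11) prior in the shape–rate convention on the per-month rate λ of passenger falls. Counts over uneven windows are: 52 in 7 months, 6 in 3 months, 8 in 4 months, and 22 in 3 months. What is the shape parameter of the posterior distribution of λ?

Total count: 52 + 6 + 8 + 22 = 88.
Total exposure: 7 + 3 + 4 + 3 = 17 months.
Conjugate update: add total count to the shape and total exposure to the rate, giving Gamma(93, 28).

93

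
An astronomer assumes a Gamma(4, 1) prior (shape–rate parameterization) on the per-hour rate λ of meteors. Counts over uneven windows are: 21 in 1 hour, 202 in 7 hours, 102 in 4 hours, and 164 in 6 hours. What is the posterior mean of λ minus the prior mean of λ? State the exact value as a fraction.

Total count: 21 + 202 + 102 + 164 = 489.
Total exposure: 1 + 7 + 4 + 6 = 18 hours.
By Gamma–Poisson conjugacy, the posterior is Gamma(α + Σx, β + Σt) = Gamma(4 + 489, 1 + 18) = Gamma(493, 19).
Posterior mean = 493/19 = 493/19; prior mean = 4/1 = 4. Difference = 493/19 − 4 = 417/19.

417/19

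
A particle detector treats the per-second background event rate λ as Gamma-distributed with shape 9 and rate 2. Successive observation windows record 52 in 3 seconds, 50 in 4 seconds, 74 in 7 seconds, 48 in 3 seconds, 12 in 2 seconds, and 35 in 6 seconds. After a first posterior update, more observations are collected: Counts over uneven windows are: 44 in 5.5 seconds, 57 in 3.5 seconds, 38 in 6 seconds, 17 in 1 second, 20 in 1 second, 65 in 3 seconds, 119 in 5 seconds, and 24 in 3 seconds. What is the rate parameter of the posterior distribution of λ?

55

Total count: 52 + 50 + 74 + 48 + 12 + 35 = 271.
Total exposure: 3 + 4 + 7 + 3 + 2 + 6 = 25 seconds.
After the first batch: Gamma(9 + 271, 2 + 25) = Gamma(280, 27).
Total count: 44 + 57 + 38 + 17 + 20 + 65 + 119 + 24 = 384.
Total exposure: 5.5 + 3.5 + 6 + 1 + 1 + 3 + 5 + 3 = 28 seconds.
After the second batch: Gamma(280 + 384, 27 + 28) = Gamma(664, 55).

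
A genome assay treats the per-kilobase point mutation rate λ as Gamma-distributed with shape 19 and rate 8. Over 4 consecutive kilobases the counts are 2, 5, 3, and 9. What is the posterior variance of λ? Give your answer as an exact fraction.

19/72

Total count: 2 + 5 + 3 + 9 = 19.
Total exposure: 4 kilobases.
Gamma(α, β) with Poisson data over total exposure Σt gives posterior Gamma(α+Σx, β+Σt) = Gamma(38, 12).
Posterior variance = α'/β'² = 38/144 = 19/72.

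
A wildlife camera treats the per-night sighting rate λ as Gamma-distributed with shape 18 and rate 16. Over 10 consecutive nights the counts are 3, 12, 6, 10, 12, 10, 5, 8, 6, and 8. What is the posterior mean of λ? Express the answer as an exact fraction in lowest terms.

49/13

Total count: 3 + 12 + 6 + 10 + 12 + 10 + 5 + 8 + 6 + 8 = 80.
Total exposure: 10 nights.
Conjugate update: add total count to the shape and total exposure to the rate, giving Gamma(98, 26).
Posterior mean = α'/β' = 98/26 = 49/13.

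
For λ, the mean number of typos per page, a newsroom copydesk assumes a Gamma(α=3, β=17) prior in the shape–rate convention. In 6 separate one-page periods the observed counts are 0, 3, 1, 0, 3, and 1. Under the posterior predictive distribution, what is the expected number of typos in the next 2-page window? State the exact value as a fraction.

22/23

Total count: 0 + 3 + 1 + 0 + 3 + 1 = 8.
Total exposure: 6 pages.
The Gamma prior is conjugate for the Poisson rate, so λ | data ~ Gamma(3+8, 17+6) = Gamma(11, 23).
Predictive mean over a 2-page window = T·E[λ|data] = 2·11/23 = 22/23.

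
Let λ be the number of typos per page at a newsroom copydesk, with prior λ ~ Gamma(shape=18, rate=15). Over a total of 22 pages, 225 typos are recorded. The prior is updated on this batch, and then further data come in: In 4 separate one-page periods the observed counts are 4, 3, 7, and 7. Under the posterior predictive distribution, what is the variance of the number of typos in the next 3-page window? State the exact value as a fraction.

34848/1681

Total count 225 over total exposure 22 pages.
After the first batch: Gamma(18 + 225, 15 + 22) = Gamma(243, 37).
Total count: 4 + 3 + 7 + 7 = 21.
Total exposure: 4 pages.
After the second batch: Gamma(243 + 21, 37 + 4) = Gamma(264, 41).
The posterior predictive for a window of length T is Negative Binomial with variance T·α'·(β'+T)/β'² = 3·264·44/1681 = 34848/1681.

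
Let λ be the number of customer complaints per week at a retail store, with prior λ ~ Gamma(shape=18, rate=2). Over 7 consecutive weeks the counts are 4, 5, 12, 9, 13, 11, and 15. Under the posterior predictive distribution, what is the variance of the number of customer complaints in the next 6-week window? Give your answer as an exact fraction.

Total count: 4 + 5 + 12 + 9 + 13 + 11 + 15 = 69.
Total exposure: 7 weeks.
The Gamma prior is conjugate for the Poisson rate, so λ | data ~ Gamma(18+69, 2+7) = Gamma(87, 9).
The posterior predictive for a window of length T is Negative Binomial with variance T·α'·(β'+T)/β'² = 6·87·15/81 = 290/3.

290/3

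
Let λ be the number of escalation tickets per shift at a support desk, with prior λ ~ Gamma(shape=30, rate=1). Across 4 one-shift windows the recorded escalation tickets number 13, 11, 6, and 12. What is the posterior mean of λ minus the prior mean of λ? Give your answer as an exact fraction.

Total count: 13 + 11 + 6 + 12 = 42.
Total exposure: 4 shifts.
By Gamma–Poisson conjugacy, the posterior is Gamma(α + Σx, β + Σt) = Gamma(30 + 42, 1 + 4) = Gamma(72, 5).
Posterior mean = 72/5 = 72/5; prior mean = 30/1 = 30. Difference = 72/5 − 30 = -78/5.

-78/5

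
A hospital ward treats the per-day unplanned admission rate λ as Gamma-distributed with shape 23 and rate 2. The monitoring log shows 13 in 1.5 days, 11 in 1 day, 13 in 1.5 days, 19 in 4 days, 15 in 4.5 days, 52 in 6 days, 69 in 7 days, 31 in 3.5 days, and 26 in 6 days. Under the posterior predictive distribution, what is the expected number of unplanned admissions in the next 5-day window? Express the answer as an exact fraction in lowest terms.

1360/37

Total count: 13 + 11 + 13 + 19 + 15 + 52 + 69 + 31 + 26 = 249.
Total exposure: 1.5 + 1 + 1.5 + 4 + 4.5 + 6 + 7 + 3.5 + 6 = 35 days.
The Gamma prior is conjugate for the Poisson rate, so λ | data ~ Gamma(23+249, 2+35) = Gamma(272, 37).
Predictive mean over a 5-day window = T·E[λ|data] = 5·272/37 = 1360/37.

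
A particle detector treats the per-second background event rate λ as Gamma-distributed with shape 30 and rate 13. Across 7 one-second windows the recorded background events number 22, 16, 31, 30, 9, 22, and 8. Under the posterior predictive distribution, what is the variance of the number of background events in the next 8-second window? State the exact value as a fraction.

Total count: 22 + 16 + 31 + 30 + 9 + 22 + 8 = 138.
Total exposure: 7 seconds.
Posterior: α' = 30 + 138 = 168, β' = 13 + 7 = 20.
The posterior predictive for a window of length T is Negative Binomial with variance T·α'·(β'+T)/β'² = 8·168·28/400 = 2352/25.

2352/25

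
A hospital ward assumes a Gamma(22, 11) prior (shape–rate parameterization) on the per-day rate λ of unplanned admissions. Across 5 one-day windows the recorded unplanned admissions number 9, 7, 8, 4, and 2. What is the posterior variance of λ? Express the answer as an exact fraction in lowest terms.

13/64

Total count: 9 + 7 + 8 + 4 + 2 = 30.
Total exposure: 5 days.
The Gamma prior is conjugate for the Poisson rate, so λ | data ~ Gamma(22+30, 11+5) = Gamma(52, 16).
Posterior variance = α'/β'² = 52/256 = 13/64.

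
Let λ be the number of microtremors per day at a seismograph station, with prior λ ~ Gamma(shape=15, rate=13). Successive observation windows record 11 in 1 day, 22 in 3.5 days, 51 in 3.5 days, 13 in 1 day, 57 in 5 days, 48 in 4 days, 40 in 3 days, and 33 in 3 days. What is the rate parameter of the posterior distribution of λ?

Total count: 11 + 22 + 51 + 13 + 57 + 48 + 40 + 33 = 275.
Total exposure: 1 + 3.5 + 3.5 + 1 + 5 + 4 + 3 + 3 = 24 days.
By Gamma–Poisson conjugacy, the posterior is Gamma(α + Σx, β + Σt) = Gamma(15 + 275, 13 + 24) = Gamma(290, 37).

37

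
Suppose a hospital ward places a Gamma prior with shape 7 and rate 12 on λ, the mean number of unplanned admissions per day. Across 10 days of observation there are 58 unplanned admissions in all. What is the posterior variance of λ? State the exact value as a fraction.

Total count 58 over total exposure 10 days.
Conjugate update: add total count to the shape and total exposure to the rate, giving Gamma(65, 22).
Posterior variance = α'/β'² = 65/484.

65/484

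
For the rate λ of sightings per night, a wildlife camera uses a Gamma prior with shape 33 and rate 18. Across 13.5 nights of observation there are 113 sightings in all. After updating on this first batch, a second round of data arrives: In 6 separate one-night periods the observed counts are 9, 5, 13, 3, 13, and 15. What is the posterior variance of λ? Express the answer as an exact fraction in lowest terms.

272/1875

Total count 113 over total exposure 13.5 nights.
After the first batch: Gamma(33 + 113, 18 + 13.5) = Gamma(146, 63/2).
Total count: 9 + 5 + 13 + 3 + 13 + 15 = 58.
Total exposure: 6 nights.
After the second batch: Gamma(146 + 58, 63/2 + 6) = Gamma(204, 75/2).
Posterior variance = α'/β'² = 204/(5625/4) = 272/1875.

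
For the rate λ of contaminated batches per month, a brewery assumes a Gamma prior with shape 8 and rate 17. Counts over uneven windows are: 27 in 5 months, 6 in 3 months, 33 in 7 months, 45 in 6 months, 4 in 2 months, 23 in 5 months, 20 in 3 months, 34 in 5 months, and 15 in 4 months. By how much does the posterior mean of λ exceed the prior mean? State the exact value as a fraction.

Total count: 27 + 6 + 33 + 45 + 4 + 23 + 20 + 34 + 15 = 207.
Total exposure: 5 + 3 + 7 + 6 + 2 + 5 + 3 + 5 + 4 = 40 months.
Posterior: α' = 8 + 207 = 215, β' = 17 + 40 = 57.
Posterior mean = 215/57 = 215/57; prior mean = 8/17 = 8/17. Difference = 215/57 − 8/17 = 3199/969.

3199/969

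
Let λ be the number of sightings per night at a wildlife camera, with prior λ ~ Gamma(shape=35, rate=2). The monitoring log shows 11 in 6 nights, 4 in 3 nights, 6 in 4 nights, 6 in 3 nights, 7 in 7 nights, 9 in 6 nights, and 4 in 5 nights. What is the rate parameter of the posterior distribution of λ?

36

Total count: 11 + 4 + 6 + 6 + 7 + 9 + 4 = 47.
Total exposure: 6 + 3 + 4 + 3 + 7 + 6 + 5 = 34 nights.
The Gamma prior is conjugate for the Poisson rate, so λ | data ~ Gamma(35+47, 2+34) = Gamma(82, 36).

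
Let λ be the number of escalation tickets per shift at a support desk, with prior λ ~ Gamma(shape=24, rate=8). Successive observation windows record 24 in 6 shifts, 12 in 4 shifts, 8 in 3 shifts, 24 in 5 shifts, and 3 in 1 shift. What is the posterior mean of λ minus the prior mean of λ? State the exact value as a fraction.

14/27

Total count: 24 + 12 + 8 + 24 + 3 = 71.
Total exposure: 6 + 4 + 3 + 5 + 1 = 19 shifts.
Conjugate update: add total count to the shape and total exposure to the rate, giving Gamma(95, 27).
Posterior mean = 95/27 = 95/27; prior mean = 24/8 = 3. Difference = 95/27 − 3 = 14/27.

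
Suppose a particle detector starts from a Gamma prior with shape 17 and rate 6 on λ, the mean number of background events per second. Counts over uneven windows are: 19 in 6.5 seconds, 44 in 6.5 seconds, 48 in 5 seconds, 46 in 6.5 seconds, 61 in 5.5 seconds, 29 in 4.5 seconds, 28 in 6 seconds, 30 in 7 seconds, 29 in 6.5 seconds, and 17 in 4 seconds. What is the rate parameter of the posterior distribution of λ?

Total count: 19 + 44 + 48 + 46 + 61 + 29 + 28 + 30 + 29 + 17 = 351.
Total exposure: 6.5 + 6.5 + 5 + 6.5 + 5.5 + 4.5 + 6 + 7 + 6.5 + 4 = 58 seconds.
Gamma(α, β) with Poisson data over total exposure Σt gives posterior Gamma(α+Σx, β+Σt) = Gamma(368, 64).

64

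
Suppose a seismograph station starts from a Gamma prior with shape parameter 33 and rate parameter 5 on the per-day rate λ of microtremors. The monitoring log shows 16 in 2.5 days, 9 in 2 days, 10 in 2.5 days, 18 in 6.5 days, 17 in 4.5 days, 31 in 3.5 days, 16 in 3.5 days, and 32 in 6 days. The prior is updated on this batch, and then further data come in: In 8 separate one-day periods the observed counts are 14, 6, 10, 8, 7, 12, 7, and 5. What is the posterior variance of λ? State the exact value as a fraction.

Total count: 16 + 9 + 10 + 18 + 17 + 31 + 16 + 32 = 149.
Total exposure: 2.5 + 2 + 2.5 + 6.5 + 4.5 + 3.5 + 3.5 + 6 = 31 days.
After the first batch: Gamma(33 + 149, 5 + 31) = Gamma(182, 36).
Total count: 14 + 6 + 10 + 8 + 7 + 12 + 7 + 5 = 69.
Total exposure: 8 days.
After the second batch: Gamma(182 + 69, 36 + 8) = Gamma(251, 44).
Posterior variance = α'/β'² = 251/1936.

251/1936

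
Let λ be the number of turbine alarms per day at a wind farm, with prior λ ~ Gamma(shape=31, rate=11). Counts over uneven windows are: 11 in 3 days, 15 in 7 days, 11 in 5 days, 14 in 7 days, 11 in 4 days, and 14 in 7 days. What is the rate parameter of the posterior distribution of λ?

Total count: 11 + 15 + 11 + 14 + 11 + 14 = 76.
Total exposure: 3 + 7 + 5 + 7 + 4 + 7 = 33 days.
By Gamma–Poisson conjugacy, the posterior is Gamma(α + Σx, β + Σt) = Gamma(31 + 76, 11 + 33) = Gamma(107, 44).

44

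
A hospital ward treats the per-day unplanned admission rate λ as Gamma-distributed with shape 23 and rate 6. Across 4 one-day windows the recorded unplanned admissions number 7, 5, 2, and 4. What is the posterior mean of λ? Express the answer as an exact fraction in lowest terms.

Total count: 7 + 5 + 2 + 4 = 18.
Total exposure: 4 days.
By Gamma–Poisson conjugacy, the posterior is Gamma(α + Σx, β + Σt) = Gamma(23 + 18, 6 + 4) = Gamma(41, 10).
Posterior mean = α'/β' = 41/10.

41/10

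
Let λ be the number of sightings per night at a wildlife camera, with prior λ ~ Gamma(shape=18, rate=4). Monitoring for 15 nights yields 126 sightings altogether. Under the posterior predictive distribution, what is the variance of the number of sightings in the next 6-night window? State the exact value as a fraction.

21600/361

Total count 126 over total exposure 15 nights.
Gamma(α, β) with Poisson data over total exposure Σt gives posterior Gamma(α+Σx, β+Σt) = Gamma(144, 19).
The posterior predictive for a window of length T is Negative Binomial with variance T·α'·(β'+T)/β'² = 6·144·25/361 = 21600/361.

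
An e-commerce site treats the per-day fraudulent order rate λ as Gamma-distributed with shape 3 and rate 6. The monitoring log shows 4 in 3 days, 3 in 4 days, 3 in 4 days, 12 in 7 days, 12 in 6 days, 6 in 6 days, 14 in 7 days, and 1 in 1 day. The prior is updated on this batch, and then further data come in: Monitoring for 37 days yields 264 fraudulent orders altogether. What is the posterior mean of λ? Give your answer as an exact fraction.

322/81

Total count: 4 + 3 + 3 + 12 + 12 + 6 + 14 + 1 = 55.
Total exposure: 3 + 4 + 4 + 7 + 6 + 6 + 7 + 1 = 38 days.
After the first batch: Gamma(3 + 55, 6 + 38) = Gamma(58, 44).
Total count 264 over total exposure 37 days.
After the second batch: Gamma(58 + 264, 44 + 37) = Gamma(322, 81).
Posterior mean = α'/β' = 322/81.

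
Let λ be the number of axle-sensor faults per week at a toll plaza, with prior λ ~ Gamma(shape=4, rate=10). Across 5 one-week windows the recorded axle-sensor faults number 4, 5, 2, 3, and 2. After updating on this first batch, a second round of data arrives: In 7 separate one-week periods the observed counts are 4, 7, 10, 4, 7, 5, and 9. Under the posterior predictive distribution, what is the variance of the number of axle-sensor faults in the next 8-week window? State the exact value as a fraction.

Total count: 4 + 5 + 2 + 3 + 2 = 16.
Total exposure: 5 weeks.
After the first batch: Gamma(4 + 16, 10 + 5) = Gamma(20, 15).
Total count: 4 + 7 + 10 + 4 + 7 + 5 + 9 = 46.
Total exposure: 7 weeks.
After the second batch: Gamma(20 + 46, 15 + 7) = Gamma(66, 22).
The posterior predictive for a window of length T is Negative Binomial with variance T·α'·(β'+T)/β'² = 8·66·30/484 = 360/11.

360/11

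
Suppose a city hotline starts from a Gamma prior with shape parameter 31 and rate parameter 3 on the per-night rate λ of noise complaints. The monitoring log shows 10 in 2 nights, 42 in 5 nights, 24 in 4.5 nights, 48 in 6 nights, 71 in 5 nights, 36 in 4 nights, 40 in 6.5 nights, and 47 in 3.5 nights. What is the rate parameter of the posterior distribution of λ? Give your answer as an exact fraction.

Total count: 10 + 42 + 24 + 48 + 71 + 36 + 40 + 47 = 318.
Total exposure: 2 + 5 + 4.5 + 6 + 5 + 4 + 6.5 + 3.5 = 36.5 nights.
Gamma(α, β) with Poisson data over total exposure Σt gives posterior Gamma(α+Σx, β+Σt) = Gamma(349, 79/2).

79/2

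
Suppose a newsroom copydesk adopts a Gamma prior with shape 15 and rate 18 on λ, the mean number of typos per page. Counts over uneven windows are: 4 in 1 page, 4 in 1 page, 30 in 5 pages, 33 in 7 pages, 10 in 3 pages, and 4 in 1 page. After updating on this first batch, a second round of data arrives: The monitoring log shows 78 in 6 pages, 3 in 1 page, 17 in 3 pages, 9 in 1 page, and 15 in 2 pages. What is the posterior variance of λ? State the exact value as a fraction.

222/2401

Total count: 4 + 4 + 30 + 33 + 10 + 4 = 85.
Total exposure: 1 + 1 + 5 + 7 + 3 + 1 = 18 pages.
After the first batch: Gamma(15 + 85, 18 + 18) = Gamma(100, 36).
Total count: 78 + 3 + 17 + 9 + 15 = 122.
Total exposure: 6 + 1 + 3 + 1 + 2 = 13 pages.
After the second batch: Gamma(100 + 122, 36 + 13) = Gamma(222, 49).
Posterior variance = α'/β'² = 222/2401.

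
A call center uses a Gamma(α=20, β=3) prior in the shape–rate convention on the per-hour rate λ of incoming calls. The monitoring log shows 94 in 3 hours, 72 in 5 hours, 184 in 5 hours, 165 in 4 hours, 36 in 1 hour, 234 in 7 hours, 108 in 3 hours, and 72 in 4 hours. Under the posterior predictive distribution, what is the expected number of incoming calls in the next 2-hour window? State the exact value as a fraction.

394/7

Total count: 94 + 72 + 184 + 165 + 36 + 234 + 108 + 72 = 965.
Total exposure: 3 + 5 + 5 + 4 + 1 + 7 + 3 + 4 = 32 hours.
Posterior: α' = 20 + 965 = 985, β' = 3 + 32 = 35.
Predictive mean over a 2-hour window = T·E[λ|data] = 2·985/35 = 394/7.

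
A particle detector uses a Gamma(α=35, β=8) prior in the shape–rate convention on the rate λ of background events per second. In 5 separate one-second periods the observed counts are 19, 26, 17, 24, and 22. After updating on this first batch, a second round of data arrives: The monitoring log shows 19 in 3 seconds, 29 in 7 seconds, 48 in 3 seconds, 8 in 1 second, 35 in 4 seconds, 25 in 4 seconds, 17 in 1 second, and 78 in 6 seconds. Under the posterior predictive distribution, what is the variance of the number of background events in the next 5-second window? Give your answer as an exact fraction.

Total count: 19 + 26 + 17 + 24 + 22 = 108.
Total exposure: 5 seconds.
After the first batch: Gamma(35 + 108, 8 + 5) = Gamma(143, 13).
Total count: 19 + 29 + 48 + 8 + 35 + 25 + 17 + 78 = 259.
Total exposure: 3 + 7 + 3 + 1 + 4 + 4 + 1 + 6 = 29 seconds.
After the second batch: Gamma(143 + 259, 13 + 29) = Gamma(402, 42).
The posterior predictive for a window of length T is Negative Binomial with variance T·α'·(β'+T)/β'² = 5·402·47/1764 = 15745/294.

15745/294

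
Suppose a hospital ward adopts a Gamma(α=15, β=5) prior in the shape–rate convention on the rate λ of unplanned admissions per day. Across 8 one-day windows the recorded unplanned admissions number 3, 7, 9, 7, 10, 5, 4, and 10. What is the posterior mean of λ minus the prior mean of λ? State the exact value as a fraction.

Total count: 3 + 7 + 9 + 7 + 10 + 5 + 4 + 10 = 55.
Total exposure: 8 days.
The Gamma prior is conjugate for the Poisson rate, so λ | data ~ Gamma(15+55, 5+8) = Gamma(70, 13).
Posterior mean = 70/13 = 70/13; prior mean = 15/5 = 3. Difference = 70/13 − 3 = 31/13.

31/13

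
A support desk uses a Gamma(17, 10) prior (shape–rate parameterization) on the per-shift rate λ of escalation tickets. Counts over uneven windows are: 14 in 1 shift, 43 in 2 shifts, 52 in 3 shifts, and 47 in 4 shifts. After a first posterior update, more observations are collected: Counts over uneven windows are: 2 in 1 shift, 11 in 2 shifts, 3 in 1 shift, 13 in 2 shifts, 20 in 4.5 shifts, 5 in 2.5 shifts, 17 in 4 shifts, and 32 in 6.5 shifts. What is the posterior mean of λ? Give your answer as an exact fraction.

Total count: 14 + 43 + 52 + 47 = 156.
Total exposure: 1 + 2 + 3 + 4 = 10 shifts.
After the first batch: Gamma(17 + 156, 10 + 10) = Gamma(173, 20).
Total count: 2 + 11 + 3 + 13 + 20 + 5 + 17 + 32 = 103.
Total exposure: 1 + 2 + 1 + 2 + 4.5 + 2.5 + 4 + 6.5 = 23.5 shifts.
After the second batch: Gamma(173 + 103, 20 + 23.5) = Gamma(276, 87/2).
Posterior mean = α'/β' = 276/(87/2) = 184/29.

184/29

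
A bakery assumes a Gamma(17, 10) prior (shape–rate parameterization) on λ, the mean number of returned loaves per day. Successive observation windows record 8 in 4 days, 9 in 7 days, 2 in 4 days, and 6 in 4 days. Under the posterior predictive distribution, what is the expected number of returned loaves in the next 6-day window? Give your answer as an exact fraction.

252/29

Total count: 8 + 9 + 2 + 6 = 25.
Total exposure: 4 + 7 + 4 + 4 = 19 days.
Conjugate update: add total count to the shape and total exposure to the rate, giving Gamma(42, 29).
Predictive mean over a 6-day window = T·E[λ|data] = 6·42/29 = 252/29.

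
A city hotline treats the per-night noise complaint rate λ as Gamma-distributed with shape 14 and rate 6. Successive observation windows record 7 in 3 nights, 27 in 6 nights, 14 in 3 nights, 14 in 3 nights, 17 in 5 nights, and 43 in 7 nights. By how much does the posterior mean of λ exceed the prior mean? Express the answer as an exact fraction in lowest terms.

59/33

Total count: 7 + 27 + 14 + 14 + 17 + 43 = 122.
Total exposure: 3 + 6 + 3 + 3 + 5 + 7 = 27 nights.
Conjugate update: add total count to the shape and total exposure to the rate, giving Gamma(136, 33).
Posterior mean = 136/33 = 136/33; prior mean = 14/6 = 7/3. Difference = 136/33 − 7/3 = 59/33.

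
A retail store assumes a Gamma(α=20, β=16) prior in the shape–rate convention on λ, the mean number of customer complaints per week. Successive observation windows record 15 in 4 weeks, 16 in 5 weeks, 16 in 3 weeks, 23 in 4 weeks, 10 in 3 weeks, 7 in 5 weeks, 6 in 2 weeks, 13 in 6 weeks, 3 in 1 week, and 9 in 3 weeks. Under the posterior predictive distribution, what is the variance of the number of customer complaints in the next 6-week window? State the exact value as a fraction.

6003/338

Total count: 15 + 16 + 16 + 23 + 10 + 7 + 6 + 13 + 3 + 9 = 118.
Total exposure: 4 + 5 + 3 + 4 + 3 + 5 + 2 + 6 + 1 + 3 = 36 weeks.
Gamma(α, β) with Poisson data over total exposure Σt gives posterior Gamma(α+Σx, β+Σt) = Gamma(138, 52).
The posterior predictive for a window of length T is Negative Binomial with variance T·α'·(β'+T)/β'² = 6·138·58/2704 = 6003/338.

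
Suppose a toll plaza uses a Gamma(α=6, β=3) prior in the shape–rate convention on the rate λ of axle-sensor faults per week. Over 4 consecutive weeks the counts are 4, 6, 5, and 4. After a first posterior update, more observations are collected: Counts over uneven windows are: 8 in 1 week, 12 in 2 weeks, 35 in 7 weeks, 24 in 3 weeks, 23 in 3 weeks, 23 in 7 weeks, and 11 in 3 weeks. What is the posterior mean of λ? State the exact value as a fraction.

Total count: 4 + 6 + 5 + 4 = 19.
Total exposure: 4 weeks.
After the first batch: Gamma(6 + 19, 3 + 4) = Gamma(25, 7).
Total count: 8 + 12 + 35 + 24 + 23 + 23 + 11 = 136.
Total exposure: 1 + 2 + 7 + 3 + 3 + 7 + 3 = 26 weeks.
After the second batch: Gamma(25 + 136, 7 + 26) = Gamma(161, 33).
Posterior mean = α'/β' = 161/33.

161/33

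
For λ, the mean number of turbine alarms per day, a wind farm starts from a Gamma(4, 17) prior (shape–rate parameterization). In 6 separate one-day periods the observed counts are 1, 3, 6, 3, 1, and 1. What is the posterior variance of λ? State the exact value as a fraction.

19/529

Total count: 1 + 3 + 6 + 3 + 1 + 1 = 15.
Total exposure: 6 days.
Gamma(α, β) with Poisson data over total exposure Σt gives posterior Gamma(α+Σx, β+Σt) = Gamma(19, 23).
Posterior variance = α'/β'² = 19/529.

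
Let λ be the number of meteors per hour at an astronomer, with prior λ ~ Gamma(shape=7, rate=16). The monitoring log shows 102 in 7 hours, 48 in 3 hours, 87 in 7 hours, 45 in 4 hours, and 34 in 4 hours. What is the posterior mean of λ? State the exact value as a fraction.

323/41

Total count: 102 + 48 + 87 + 45 + 34 = 316.
Total exposure: 7 + 3 + 7 + 4 + 4 = 25 hours.
Posterior: α' = 7 + 316 = 323, β' = 16 + 25 = 41.
Posterior mean = α'/β' = 323/41.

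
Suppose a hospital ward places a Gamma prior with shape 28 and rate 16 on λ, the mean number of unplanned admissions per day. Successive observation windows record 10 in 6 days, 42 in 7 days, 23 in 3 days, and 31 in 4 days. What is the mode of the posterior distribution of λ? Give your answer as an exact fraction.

Total count: 10 + 42 + 23 + 31 = 106.
Total exposure: 6 + 7 + 3 + 4 = 20 days.
Conjugate update: add total count to the shape and total exposure to the rate, giving Gamma(134, 36).
Posterior mode = (α'−1)/β' = 133/36.

133/36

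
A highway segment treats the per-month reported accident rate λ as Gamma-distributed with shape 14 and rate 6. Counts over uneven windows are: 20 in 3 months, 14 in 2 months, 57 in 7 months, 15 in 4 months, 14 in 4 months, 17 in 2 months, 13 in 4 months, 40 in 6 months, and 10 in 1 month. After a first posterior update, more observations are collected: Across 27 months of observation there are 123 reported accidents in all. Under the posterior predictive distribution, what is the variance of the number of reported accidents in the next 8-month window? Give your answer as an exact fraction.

49876/1089

Total count: 20 + 14 + 57 + 15 + 14 + 17 + 13 + 40 + 10 = 200.
Total exposure: 3 + 2 + 7 + 4 + 4 + 2 + 4 + 6 + 1 = 33 months.
After the first batch: Gamma(14 + 200, 6 + 33) = Gamma(214, 39).
Total count 123 over total exposure 27 months.
After the second batch: Gamma(214 + 123, 39 + 27) = Gamma(337, 66).
The posterior predictive for a window of length T is Negative Binomial with variance T·α'·(β'+T)/β'² = 8·337·74/4356 = 49876/1089.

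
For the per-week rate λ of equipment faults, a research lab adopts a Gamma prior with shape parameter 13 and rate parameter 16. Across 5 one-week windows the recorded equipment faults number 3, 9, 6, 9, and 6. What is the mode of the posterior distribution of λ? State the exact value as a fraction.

15/7

Total count: 3 + 9 + 6 + 9 + 6 = 33.
Total exposure: 5 weeks.
By Gamma–Poisson conjugacy, the posterior is Gamma(α + Σx, β + Σt) = Gamma(13 + 33, 16 + 5) = Gamma(46, 21).
Posterior mode = (α'−1)/β' = 45/21 = 15/7.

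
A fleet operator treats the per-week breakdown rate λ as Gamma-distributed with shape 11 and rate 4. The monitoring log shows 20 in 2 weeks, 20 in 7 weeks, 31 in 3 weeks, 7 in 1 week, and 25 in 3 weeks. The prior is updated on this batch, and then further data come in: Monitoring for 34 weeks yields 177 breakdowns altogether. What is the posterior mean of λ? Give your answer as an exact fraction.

97/18

Total count: 20 + 20 + 31 + 7 + 25 = 103.
Total exposure: 2 + 7 + 3 + 1 + 3 = 16 weeks.
After the first batch: Gamma(11 + 103, 4 + 16) = Gamma(114, 20).
Total count 177 over total exposure 34 weeks.
After the second batch: Gamma(114 + 177, 20 + 34) = Gamma(291, 54).
Posterior mean = α'/β' = 291/54 = 97/18.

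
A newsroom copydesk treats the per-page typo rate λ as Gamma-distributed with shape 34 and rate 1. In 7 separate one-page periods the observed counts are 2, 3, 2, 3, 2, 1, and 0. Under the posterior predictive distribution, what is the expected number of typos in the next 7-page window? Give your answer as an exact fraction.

Total count: 2 + 3 + 2 + 3 + 2 + 1 + 0 = 13.
Total exposure: 7 pages.
Gamma(α, β) with Poisson data over total exposure Σt gives posterior Gamma(α+Σx, β+Σt) = Gamma(47, 8).
Predictive mean over a 7-page window = T·E[λ|data] = 7·47/8 = 329/8.

329/8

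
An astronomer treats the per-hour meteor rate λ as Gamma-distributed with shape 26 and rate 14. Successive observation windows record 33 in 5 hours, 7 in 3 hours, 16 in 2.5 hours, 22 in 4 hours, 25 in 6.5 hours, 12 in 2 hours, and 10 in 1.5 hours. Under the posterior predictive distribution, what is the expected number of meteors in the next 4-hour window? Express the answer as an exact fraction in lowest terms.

1208/77

Total count: 33 + 7 + 16 + 22 + 25 + 12 + 10 = 125.
Total exposure: 5 + 3 + 2.5 + 4 + 6.5 + 2 + 1.5 = 24.5 hours.
By Gamma–Poisson conjugacy, the posterior is Gamma(α + Σx, β + Σt) = Gamma(26 + 125, 14 + 24.5) = Gamma(151, 77/2).
Predictive mean over a 4-hour window = T·E[λ|data] = 4·151/(77/2) = 1208/77.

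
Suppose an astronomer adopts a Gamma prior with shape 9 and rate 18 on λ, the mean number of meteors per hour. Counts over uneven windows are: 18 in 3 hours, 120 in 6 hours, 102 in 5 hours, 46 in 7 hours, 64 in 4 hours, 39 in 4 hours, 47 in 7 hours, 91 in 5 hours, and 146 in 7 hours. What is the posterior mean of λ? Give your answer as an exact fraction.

Total count: 18 + 120 + 102 + 46 + 64 + 39 + 47 + 91 + 146 = 673.
Total exposure: 3 + 6 + 5 + 7 + 4 + 4 + 7 + 5 + 7 = 48 hours.
By Gamma–Poisson conjugacy, the posterior is Gamma(α + Σx, β + Σt) = Gamma(9 + 673, 18 + 48) = Gamma(682, 66).
Posterior mean = α'/β' = 682/66 = 31/3.

31/3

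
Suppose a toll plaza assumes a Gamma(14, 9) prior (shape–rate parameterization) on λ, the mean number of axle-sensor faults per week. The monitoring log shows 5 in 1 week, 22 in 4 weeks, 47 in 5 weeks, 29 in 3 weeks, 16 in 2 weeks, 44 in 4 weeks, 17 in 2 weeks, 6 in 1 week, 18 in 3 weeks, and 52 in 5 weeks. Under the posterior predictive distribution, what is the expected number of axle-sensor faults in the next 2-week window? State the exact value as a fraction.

Total count: 5 + 22 + 47 + 29 + 16 + 44 + 17 + 6 + 18 + 52 = 256.
Total exposure: 1 + 4 + 5 + 3 + 2 + 4 + 2 + 1 + 3 + 5 = 30 weeks.
Gamma(α, β) with Poisson data over total exposure Σt gives posterior Gamma(α+Σx, β+Σt) = Gamma(270, 39).
Predictive mean over a 2-week window = T·E[λ|data] = 2·270/39 = 180/13.

180/13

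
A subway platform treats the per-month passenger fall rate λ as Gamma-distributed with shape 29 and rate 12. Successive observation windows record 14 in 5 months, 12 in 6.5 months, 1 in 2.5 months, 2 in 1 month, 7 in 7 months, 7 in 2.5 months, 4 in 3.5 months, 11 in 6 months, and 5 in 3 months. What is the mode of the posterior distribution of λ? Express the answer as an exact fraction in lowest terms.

Total count: 14 + 12 + 1 + 2 + 7 + 7 + 4 + 11 + 5 = 63.
Total exposure: 5 + 6.5 + 2.5 + 1 + 7 + 2.5 + 3.5 + 6 + 3 = 37 months.
Gamma(α, β) with Poisson data over total exposure Σt gives posterior Gamma(α+Σx, β+Σt) = Gamma(92, 49).
Posterior mode = (α'−1)/β' = 91/49 = 13/7.

13/7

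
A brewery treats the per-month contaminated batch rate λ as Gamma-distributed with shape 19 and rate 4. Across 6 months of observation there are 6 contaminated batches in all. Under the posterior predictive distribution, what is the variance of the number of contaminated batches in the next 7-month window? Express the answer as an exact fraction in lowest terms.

Total count 6 over total exposure 6 months.
Conjugate update: add total count to the shape and total exposure to the rate, giving Gamma(25, 10).
The posterior predictive for a window of length T is Negative Binomial with variance T·α'·(β'+T)/β'² = 7·25·17/100 = 119/4.

119/4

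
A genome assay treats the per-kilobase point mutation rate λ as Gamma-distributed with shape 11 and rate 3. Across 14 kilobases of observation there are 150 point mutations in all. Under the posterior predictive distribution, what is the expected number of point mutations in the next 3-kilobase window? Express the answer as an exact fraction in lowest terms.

483/17

Total count 150 over total exposure 14 kilobases.
The Gamma prior is conjugate for the Poisson rate, so λ | data ~ Gamma(11+150, 3+14) = Gamma(161, 17).
Predictive mean over a 3-kilobase window = T·E[λ|data] = 3·161/17 = 483/17.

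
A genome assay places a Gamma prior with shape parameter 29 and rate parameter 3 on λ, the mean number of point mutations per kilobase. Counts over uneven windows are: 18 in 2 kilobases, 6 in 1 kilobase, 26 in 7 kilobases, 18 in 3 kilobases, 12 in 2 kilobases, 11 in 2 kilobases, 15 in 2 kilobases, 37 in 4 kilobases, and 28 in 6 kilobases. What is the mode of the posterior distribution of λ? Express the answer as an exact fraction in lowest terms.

199/32

Total count: 18 + 6 + 26 + 18 + 12 + 11 + 15 + 37 + 28 = 171.
Total exposure: 2 + 1 + 7 + 3 + 2 + 2 + 2 + 4 + 6 = 29 kilobases.
By Gamma–Poisson conjugacy, the posterior is Gamma(α + Σx, β + Σt) = Gamma(29 + 171, 3 + 29) = Gamma(200, 32).
Posterior mode = (α'−1)/β' = 199/32.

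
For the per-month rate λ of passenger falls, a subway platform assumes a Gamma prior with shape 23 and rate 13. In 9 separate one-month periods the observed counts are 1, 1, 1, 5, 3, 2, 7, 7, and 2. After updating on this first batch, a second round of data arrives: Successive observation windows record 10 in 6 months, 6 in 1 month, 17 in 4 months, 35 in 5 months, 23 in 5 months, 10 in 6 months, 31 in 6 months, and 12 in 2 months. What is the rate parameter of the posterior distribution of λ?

57

Total count: 1 + 1 + 1 + 5 + 3 + 2 + 7 + 7 + 2 = 29.
Total exposure: 9 months.
After the first batch: Gamma(23 + 29, 13 + 9) = Gamma(52, 22).
Total count: 10 + 6 + 17 + 35 + 23 + 10 + 31 + 12 = 144.
Total exposure: 6 + 1 + 4 + 5 + 5 + 6 + 6 + 2 = 35 months.
After the second batch: Gamma(52 + 144, 22 + 35) = Gamma(196, 57).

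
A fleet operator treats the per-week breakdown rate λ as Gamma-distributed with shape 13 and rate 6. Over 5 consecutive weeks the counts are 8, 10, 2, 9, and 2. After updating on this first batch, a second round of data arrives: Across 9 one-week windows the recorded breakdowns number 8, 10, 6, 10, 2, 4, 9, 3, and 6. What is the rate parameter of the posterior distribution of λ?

Total count: 8 + 10 + 2 + 9 + 2 = 31.
Total exposure: 5 weeks.
After the first batch: Gamma(13 + 31, 6 + 5) = Gamma(44, 11).
Total count: 8 + 10 + 6 + 10 + 2 + 4 + 9 + 3 + 6 = 58.
Total exposure: 9 weeks.
After the second batch: Gamma(44 + 58, 11 + 9) = Gamma(102, 20).

20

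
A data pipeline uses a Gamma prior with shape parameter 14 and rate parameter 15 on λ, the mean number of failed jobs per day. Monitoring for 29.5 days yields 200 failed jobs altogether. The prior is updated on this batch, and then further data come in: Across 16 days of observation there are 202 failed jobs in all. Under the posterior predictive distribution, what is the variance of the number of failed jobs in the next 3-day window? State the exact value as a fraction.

Total count 200 over total exposure 29.5 days.
After the first batch: Gamma(14 + 200, 15 + 29.5) = Gamma(214, 89/2).
Total count 202 over total exposure 16 days.
After the second batch: Gamma(214 + 202, 89/2 + 16) = Gamma(416, 121/2).
The posterior predictive for a window of length T is Negative Binomial with variance T·α'·(β'+T)/β'² = 3·416·(127/2)/(14641/4) = 316992/14641.

316992/14641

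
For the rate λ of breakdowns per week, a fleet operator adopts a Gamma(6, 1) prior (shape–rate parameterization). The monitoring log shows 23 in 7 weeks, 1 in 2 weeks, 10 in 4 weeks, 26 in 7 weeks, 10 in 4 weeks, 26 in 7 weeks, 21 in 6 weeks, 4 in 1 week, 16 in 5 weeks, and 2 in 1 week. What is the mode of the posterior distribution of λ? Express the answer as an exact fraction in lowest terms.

16/5

Total count: 23 + 1 + 10 + 26 + 10 + 26 + 21 + 4 + 16 + 2 = 139.
Total exposure: 7 + 2 + 4 + 7 + 4 + 7 + 6 + 1 + 5 + 1 = 44 weeks.
Posterior: α' = 6 + 139 = 145, β' = 1 + 44 = 45.
Posterior mode = (α'−1)/β' = 144/45 = 16/5.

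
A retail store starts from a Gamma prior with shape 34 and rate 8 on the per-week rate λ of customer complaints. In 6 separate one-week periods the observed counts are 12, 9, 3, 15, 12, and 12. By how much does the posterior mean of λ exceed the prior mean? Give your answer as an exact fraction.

75/28

Total count: 12 + 9 + 3 + 15 + 12 + 12 = 63.
Total exposure: 6 weeks.
Conjugate update: add total count to the shape and total exposure to the rate, giving Gamma(97, 14).
Posterior mean = 97/14 = 97/14; prior mean = 34/8 = 17/4. Difference = 97/14 − 17/4 = 75/28.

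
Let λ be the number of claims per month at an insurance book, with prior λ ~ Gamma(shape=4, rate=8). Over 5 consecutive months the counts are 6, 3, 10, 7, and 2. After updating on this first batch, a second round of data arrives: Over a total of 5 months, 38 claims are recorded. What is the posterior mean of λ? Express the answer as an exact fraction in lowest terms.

35/9

Total count: 6 + 3 + 10 + 7 + 2 = 28.
Total exposure: 5 months.
After the first batch: Gamma(4 + 28, 8 + 5) = Gamma(32, 13).
Total count 38 over total exposure 5 months.
After the second batch: Gamma(32 + 38, 13 + 5) = Gamma(70, 18).
Posterior mean = α'/β' = 70/18 = 35/9.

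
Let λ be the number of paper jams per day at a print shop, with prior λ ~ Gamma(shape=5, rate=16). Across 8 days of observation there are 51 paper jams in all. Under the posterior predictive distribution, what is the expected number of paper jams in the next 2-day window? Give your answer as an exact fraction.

Total count 51 over total exposure 8 days.
The Gamma prior is conjugate for the Poisson rate, so λ | data ~ Gamma(5+51, 16+8) = Gamma(56, 24).
Predictive mean over a 2-day window = T·E[λ|data] = 2·56/24 = 14/3.

14/3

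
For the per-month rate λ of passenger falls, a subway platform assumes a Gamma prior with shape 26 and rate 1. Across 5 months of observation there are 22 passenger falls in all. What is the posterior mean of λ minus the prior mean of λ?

-18

Total count 22 over total exposure 5 months.
Gamma(α, β) with Poisson data over total exposure Σt gives posterior Gamma(α+Σx, β+Σt) = Gamma(48, 6).
Posterior mean = 48/6 = 8; prior mean = 26/1 = 26. Difference = 8 − 26 = -18.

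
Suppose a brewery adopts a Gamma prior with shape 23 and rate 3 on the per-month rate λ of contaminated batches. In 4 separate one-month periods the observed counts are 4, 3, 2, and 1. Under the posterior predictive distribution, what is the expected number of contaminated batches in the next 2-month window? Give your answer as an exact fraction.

66/7

Total count: 4 + 3 + 2 + 1 = 10.
Total exposure: 4 months.
Gamma(α, β) with Poisson data over total exposure Σt gives posterior Gamma(α+Σx, β+Σt) = Gamma(33, 7).
Predictive mean over a 2-month window = T·E[λ|data] = 2·33/7 = 66/7.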